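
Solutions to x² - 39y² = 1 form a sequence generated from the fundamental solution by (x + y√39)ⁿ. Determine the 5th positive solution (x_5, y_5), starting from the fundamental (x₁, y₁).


Step 1: Find the fundamental solution (x₁, y₁) of x² - 39y² = 1.
  Expand √39 as a continued fraction. a₀ = ⌊√39⌋ = 6; iterate m_{k+1} = d_k·a_k − m_k, d_{k+1} = (39 − m_{k+1}²)/d_k, a_{k+1} = ⌊(a₀ + m_{k+1})/d_{k+1}⌋ (starting m₀ = 0, d₀ = 1), with convergents p_k = a_k·p_{k-1} + p_{k-2}, q_k = a_k·q_{k-1} + q_{k-2} (p₋₁ = 1, q₋₁ = 0):
  k = 0: a₀ = 6; p₀/q₀ = 6/1; p₀² − 39·q₀² = 36 − 39 = -3.
  k = 1: m = 6, d = 3, a = ⌊(6 + 6)/3⌋ = 4; p/q = (4·6 + 1)/(4·1 + 0) = 25/4; p² − 39·q² = 625 − 624 = 1.
  The first convergent with p² − 39·q² = 1 gives the fundamental solution (x₁, y₁) = (25, 4).
Step 2: Apply the recurrence (x_{n+1}, y_{n+1}) = (x₁x_n + 39y₁y_n, x₁y_n + y₁x_n) repeatedly.
  From (x_1, y_1) = (25, 4): x_2 = 25·25 + 39·4·4 = 1249; y_2 = 25·4 + 4·25 = 200.
  From (x_2, y_2) = (1249, 200): x_3 = 25·1249 + 39·4·200 = 62425; y_3 = 25·200 + 4·1249 = 9996.
  From (x_3, y_3) = (62425, 9996): x_4 = 25·62425 + 39·4·9996 = 3120001; y_4 = 25·9996 + 4·62425 = 499600.
  From (x_4, y_4) = (3120001, 499600): x_5 = 25·3120001 + 39·4·499600 = 155937625; y_5 = 25·499600 + 4·3120001 = 24970004.
Step 3: Verify x_5² - 39·y_5² = 24316542890640625 - 24316542890640624 = 1 (should be 1). ✓

(x_1, y_1) = (25, 4); (x_5, y_5) = (155937625, 24970004).


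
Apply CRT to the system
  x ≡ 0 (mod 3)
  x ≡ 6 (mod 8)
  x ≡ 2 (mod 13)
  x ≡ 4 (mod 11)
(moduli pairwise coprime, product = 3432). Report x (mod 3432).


Product of moduli M = 3 · 8 · 13 · 11 = 3432.
Merge one congruence at a time:
  Start: x ≡ 0 (mod 3).
  Combine with x ≡ 6 (mod 8); new modulus lcm = 24.
    Write x = 0 + 3·t and substitute into x ≡ 6 (mod 8): 3·t ≡ 6 − 0 = 6 (mod 8).
    The inverse of 3 mod 8 is 3 (since 3·3 = 9 = 1·8 + 1), so t ≡ 3·6 = 18 ≡ 2 (mod 8).
    Then x = 0 + 3·2 = 6, valid modulo lcm(3, 8) = 24: x ≡ 6 (mod 24).
  Combine with x ≡ 2 (mod 13); new modulus lcm = 312.
    Write x = 6 + 24·t and substitute into x ≡ 2 (mod 13): 24·t ≡ 2 − 6 = -4 (mod 13).
    Reduce coefficients mod 13: 11·t ≡ 9 (mod 13).
    The inverse of 11 mod 13 is 6 (since 11·6 = 66 = 5·13 + 1), so t ≡ 6·9 = 54 ≡ 2 (mod 13).
    Then x = 6 + 24·2 = 54, valid modulo lcm(24, 13) = 312: x ≡ 54 (mod 312).
  Combine with x ≡ 4 (mod 11); new modulus lcm = 3432.
    Write x = 54 + 312·t and substitute into x ≡ 4 (mod 11): 312·t ≡ 4 − 54 = -50 (mod 11).
    Reduce coefficients mod 11: 4·t ≡ 5 (mod 11).
    The inverse of 4 mod 11 is 3 (since 4·3 = 12 = 1·11 + 1), so t ≡ 3·5 = 15 ≡ 4 (mod 11).
    Then x = 54 + 312·4 = 1302, valid modulo lcm(312, 11) = 3432: x ≡ 1302 (mod 3432).
Verify against each original: 1302 mod 3 = 0, 1302 mod 8 = 6, 1302 mod 13 = 2, 1302 mod 11 = 4.

x ≡ 1302 (mod 3432).


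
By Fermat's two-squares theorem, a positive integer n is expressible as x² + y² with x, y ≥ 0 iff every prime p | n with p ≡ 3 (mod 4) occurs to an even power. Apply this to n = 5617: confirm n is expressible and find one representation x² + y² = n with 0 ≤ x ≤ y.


Step 1: Factor n = 5617 = 41 · 137.
Step 2: Check the mod-4 condition on each prime factor: 41 ≡ 1 (mod 4), exponent 1; 137 ≡ 1 (mod 4), exponent 1.
All primes ≡ 3 (mod 4) appear to even exponent (or don't appear), so by the two-squares theorem n IS expressible as a sum of two squares.
Step 3: Build a representation. Here n = 41 · 137 is a product of primes ≡ 1 (mod 4). Each prime p ≡ 1 (mod 4) is itself a sum of two squares; find a² by testing p − a² for a perfect square:
  41: 41 − 1² = 40, 41 − 2² = 37, 41 − 3² = 32, 41 − 4² = 25 = 5² ⇒ 41 = 4² + 5².
  137: 137 − 1² = 136, 137 − 2² = 133, 137 − 3² = 128, 137 − 4² = 121 = 11² ⇒ 137 = 4² + 11².
  Combine using the Brahmagupta–Fibonacci identity (a² + b²)(c² + d²) = (ac − bd)² + (ad + bc)² = (ac + bd)² + (ad − bc)²:
  41 · 137 = 5617: from (4² + 5²)(4² + 11²), take (4·4 − 5·11, 4·11 + 5·4) = (16 − 55, 44 + 20) = (-39, 64); dropping signs (only squares matter) gives (39, 64); check 39² + 64² = 1521 + 4096 = 5617 ✓.
Step 4: Order so x ≤ y and verify: 39² + 64² = 1521 + 4096 = 5617 = n. ✓

n = 5617 = 39² + 64² (one valid representation with x ≤ y).


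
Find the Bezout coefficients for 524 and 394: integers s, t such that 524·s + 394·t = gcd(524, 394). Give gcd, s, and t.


Euclidean algorithm on (524, 394) — divide until remainder is 0:
  524 = 1 · 394 + 130
  394 = 3 · 130 + 4
  130 = 32 · 4 + 2
  4 = 2 · 2 + 0
gcd(524, 394) = 2.
Track Bezout coefficients alongside the remainders: start with r₀ = 524 = a·1 + b·0 (s = 1, t = 0) and r₁ = 394 = a·0 + b·1 (s = 0, t = 1); each new remainder r_{k+1} = r_{k-1} − q_k·r_k inherits s_{k+1} = s_{k-1} − q_k·s_k, t_{k+1} = t_{k-1} − q_k·t_k, so r_k = a·s_k + b·t_k at every step:
  q = 1: r = 130, s = 1 − 1·0 = 1, t = 0 − 1·1 = -1  (check: 524·1 + 394·(-1) = 130)
  q = 3: r = 4, s = 0 − 3·1 = -3, t = 1 − 3·(-1) = 4  (check: 524·(-3) + 394·4 = 4)
  q = 32: r = 2, s = 1 − 32·(-3) = 97, t = -1 − 32·4 = -129  (check: 524·97 + 394·(-129) = 2)
The row with r = 2 (the gcd) gives the Bezout coefficients s = 97, t = -129.
Result: 524 · (97) + 394 · (-129) = 2.

gcd(524, 394) = 2; s = 97, t = -129 (check: 524·97 + 394·(-129) = 2).


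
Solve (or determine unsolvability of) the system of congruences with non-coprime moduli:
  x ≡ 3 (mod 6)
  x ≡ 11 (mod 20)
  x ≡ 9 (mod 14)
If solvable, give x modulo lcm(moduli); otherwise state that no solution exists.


Moduli 6, 20, 14 are not pairwise coprime, so CRT works modulo lcm(m_i) when all pairwise compatibility conditions hold.
Pairwise compatibility: gcd(m_i, m_j) must divide a_i - a_j for every pair.
Merge one congruence at a time:
  Start: x ≡ 3 (mod 6).
  Combine with x ≡ 11 (mod 20): gcd(6, 20) = 2; 11 - 3 = 8, which IS divisible by 2, so compatible.
    Write x = 3 + 6·t and substitute into x ≡ 11 (mod 20): 6·t ≡ 11 − 3 = 8 (mod 20).
    Divide the congruence (and modulus) by g = 2: 3·t ≡ 4 (mod 10).
    The inverse of 3 mod 10 is 7 (since 3·7 = 21 = 2·10 + 1), so t ≡ 7·4 = 28 ≡ 8 (mod 10).
    Then x = 3 + 6·8 = 51, valid modulo lcm(6, 20) = 60: x ≡ 51 (mod 60).
  Combine with x ≡ 9 (mod 14): gcd(60, 14) = 2; 9 - 51 = -42, which IS divisible by 2, so compatible.
    Write x = 51 + 60·t and substitute into x ≡ 9 (mod 14): 60·t ≡ 9 − 51 = -42 (mod 14).
    Divide the congruence (and modulus) by g = 2: 30·t ≡ -21 (mod 7).
    Reduce coefficients mod 7: 2·t ≡ 0 (mod 7).
    The inverse of 2 mod 7 is 4 (since 2·4 = 8 = 1·7 + 1), so t ≡ 4·0 = 0 ≡ 0 (mod 7).
    Then x = 51 + 60·0 = 51, valid modulo lcm(60, 14) = 420: x ≡ 51 (mod 420).
Verify: 51 mod 6 = 3, 51 mod 20 = 11, 51 mod 14 = 9.

x ≡ 51 (mod 420).


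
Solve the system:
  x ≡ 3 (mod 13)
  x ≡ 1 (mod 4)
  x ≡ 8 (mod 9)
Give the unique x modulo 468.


Moduli 13, 4, 9 are pairwise coprime; by CRT there is a unique solution modulo M = 13 · 4 · 9 = 468.
Solve pairwise, accumulating the modulus:
  Start with x ≡ 3 (mod 13).
  Combine with x ≡ 1 (mod 4): since gcd(13, 4) = 1, we get a unique residue mod 52.
    Write x = 3 + 13·t and substitute into x ≡ 1 (mod 4): 13·t ≡ 1 − 3 = -2 (mod 4).
    Reduce coefficients mod 4: 1·t ≡ 2 (mod 4).
    So t ≡ 2 (mod 4).
    Then x = 3 + 13·2 = 29, valid modulo lcm(13, 4) = 52: x ≡ 29 (mod 52).
  Combine with x ≡ 8 (mod 9): since gcd(52, 9) = 1, we get a unique residue mod 468.
    Write x = 29 + 52·t and substitute into x ≡ 8 (mod 9): 52·t ≡ 8 − 29 = -21 (mod 9).
    Reduce coefficients mod 9: 7·t ≡ 6 (mod 9).
    The inverse of 7 mod 9 is 4 (since 7·4 = 28 = 3·9 + 1), so t ≡ 4·6 = 24 ≡ 6 (mod 9).
    Then x = 29 + 52·6 = 341, valid modulo lcm(52, 9) = 468: x ≡ 341 (mod 468).
Verify: 341 mod 13 = 3 ✓, 341 mod 4 = 1 ✓, 341 mod 9 = 8 ✓.

x ≡ 341 (mod 468).


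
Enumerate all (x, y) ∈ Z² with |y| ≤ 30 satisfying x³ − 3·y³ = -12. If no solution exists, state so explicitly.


The equation is x³ - 3y³ = -12. For fixed y, x³ = 3·y³ − 12, so a solution requires the RHS to be a perfect cube.
Strategy: iterate y from -30 to 30, compute RHS = 3·y³ − 12, and check whether it is a (positive or negative) perfect cube.
Check small values of y:
  y = 0: RHS = -12 is not a perfect cube.
  y = 1: RHS = -9 is not a perfect cube.
  y = -1: RHS = -15 is not a perfect cube.
  y = 2: RHS = 12 is not a perfect cube.
  y = -2: RHS = -36 is not a perfect cube.
  y = 3: RHS = 69 is not a perfect cube.
  y = -3: RHS = -93 is not a perfect cube.
Continuing the search up to |y| = 30 finds no solutions either.
No (x, y) in the scanned range satisfies the equation.

No integer solutions with |y| ≤ 30.


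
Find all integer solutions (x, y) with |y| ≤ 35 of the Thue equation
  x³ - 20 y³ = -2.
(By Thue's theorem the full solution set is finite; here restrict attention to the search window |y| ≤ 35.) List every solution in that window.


The equation is x³ - 20y³ = -2. For fixed y, x³ = 20·y³ − 2, so a solution requires the RHS to be a perfect cube.
Strategy: iterate y from -35 to 35, compute RHS = 20·y³ − 2, and check whether it is a (positive or negative) perfect cube.
Check small values of y:
  y = 0: RHS = -2 is not a perfect cube.
  y = 1: RHS = 18 is not a perfect cube.
  y = -1: RHS = -22 is not a perfect cube.
  y = 2: RHS = 158 is not a perfect cube.
  y = -2: RHS = -162 is not a perfect cube.
  y = 3: RHS = 538 is not a perfect cube.
  y = -3: RHS = -542 is not a perfect cube.
Continuing the search up to |y| = 35 finds no solutions either.
No (x, y) in the scanned range satisfies the equation.

No integer solutions with |y| ≤ 35.


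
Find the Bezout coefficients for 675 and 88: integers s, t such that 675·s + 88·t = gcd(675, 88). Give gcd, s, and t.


Euclidean algorithm on (675, 88) — divide until remainder is 0:
  675 = 7 · 88 + 59
  88 = 1 · 59 + 29
  59 = 2 · 29 + 1
  29 = 29 · 1 + 0
gcd(675, 88) = 1.
Track Bezout coefficients alongside the remainders: start with r₀ = 675 = a·1 + b·0 (s = 1, t = 0) and r₁ = 88 = a·0 + b·1 (s = 0, t = 1); each new remainder r_{k+1} = r_{k-1} − q_k·r_k inherits s_{k+1} = s_{k-1} − q_k·s_k, t_{k+1} = t_{k-1} − q_k·t_k, so r_k = a·s_k + b·t_k at every step:
  q = 7: r = 59, s = 1 − 7·0 = 1, t = 0 − 7·1 = -7  (check: 675·1 + 88·(-7) = 59)
  q = 1: r = 29, s = 0 − 1·1 = -1, t = 1 − 1·(-7) = 8  (check: 675·(-1) + 88·8 = 29)
  q = 2: r = 1, s = 1 − 2·(-1) = 3, t = -7 − 2·8 = -23  (check: 675·3 + 88·(-23) = 1)
The row with r = 1 (the gcd) gives the Bezout coefficients s = 3, t = -23.
Result: 675 · (3) + 88 · (-23) = 1.

gcd(675, 88) = 1; s = 3, t = -23 (check: 675·3 + 88·(-23) = 1).


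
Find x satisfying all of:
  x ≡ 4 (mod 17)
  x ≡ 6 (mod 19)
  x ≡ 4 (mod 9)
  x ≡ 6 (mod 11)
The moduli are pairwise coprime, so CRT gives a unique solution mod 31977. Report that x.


Product of moduli M = 17 · 19 · 9 · 11 = 31977.
Merge one congruence at a time:
  Start: x ≡ 4 (mod 17).
  Combine with x ≡ 6 (mod 19); new modulus lcm = 323.
    Write x = 4 + 17·t and substitute into x ≡ 6 (mod 19): 17·t ≡ 6 − 4 = 2 (mod 19).
    The inverse of 17 mod 19 is 9 (since 17·9 = 153 = 8·19 + 1), so t ≡ 9·2 = 18 ≡ 18 (mod 19).
    Then x = 4 + 17·18 = 310, valid modulo lcm(17, 19) = 323: x ≡ 310 (mod 323).
  Combine with x ≡ 4 (mod 9); new modulus lcm = 2907.
    Write x = 310 + 323·t and substitute into x ≡ 4 (mod 9): 323·t ≡ 4 − 310 = -306 (mod 9).
    Reduce coefficients mod 9: 8·t ≡ 0 (mod 9).
    The inverse of 8 mod 9 is 8 (since 8·8 = 64 = 7·9 + 1), so t ≡ 8·0 = 0 ≡ 0 (mod 9).
    Then x = 310 + 323·0 = 310, valid modulo lcm(323, 9) = 2907: x ≡ 310 (mod 2907).
  Combine with x ≡ 6 (mod 11); new modulus lcm = 31977.
    Write x = 310 + 2907·t and substitute into x ≡ 6 (mod 11): 2907·t ≡ 6 − 310 = -304 (mod 11).
    Reduce coefficients mod 11: 3·t ≡ 4 (mod 11).
    The inverse of 3 mod 11 is 4 (since 3·4 = 12 = 1·11 + 1), so t ≡ 4·4 = 16 ≡ 5 (mod 11).
    Then x = 310 + 2907·5 = 14845, valid modulo lcm(2907, 11) = 31977: x ≡ 14845 (mod 31977).
Verify against each original: 14845 mod 17 = 4, 14845 mod 19 = 6, 14845 mod 9 = 4, 14845 mod 11 = 6.

x ≡ 14845 (mod 31977).


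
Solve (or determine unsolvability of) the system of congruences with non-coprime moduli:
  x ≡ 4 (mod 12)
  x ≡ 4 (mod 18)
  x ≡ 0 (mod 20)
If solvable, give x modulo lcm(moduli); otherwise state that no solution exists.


Moduli 12, 18, 20 are not pairwise coprime, so CRT works modulo lcm(m_i) when all pairwise compatibility conditions hold.
Pairwise compatibility: gcd(m_i, m_j) must divide a_i - a_j for every pair.
Merge one congruence at a time:
  Start: x ≡ 4 (mod 12).
  Combine with x ≡ 4 (mod 18): gcd(12, 18) = 6; 4 - 4 = 0, which IS divisible by 6, so compatible.
    Write x = 4 + 12·t and substitute into x ≡ 4 (mod 18): 12·t ≡ 4 − 4 = 0 (mod 18).
    Divide the congruence (and modulus) by g = 6: 2·t ≡ 0 (mod 3).
    The inverse of 2 mod 3 is 2 (since 2·2 = 4 = 1·3 + 1), so t ≡ 2·0 = 0 ≡ 0 (mod 3).
    Then x = 4 + 12·0 = 4, valid modulo lcm(12, 18) = 36: x ≡ 4 (mod 36).
  Combine with x ≡ 0 (mod 20): gcd(36, 20) = 4; 0 - 4 = -4, which IS divisible by 4, so compatible.
    Write x = 4 + 36·t and substitute into x ≡ 0 (mod 20): 36·t ≡ 0 − 4 = -4 (mod 20).
    Divide the congruence (and modulus) by g = 4: 9·t ≡ -1 (mod 5).
    Reduce coefficients mod 5: 4·t ≡ 4 (mod 5).
    The inverse of 4 mod 5 is 4 (since 4·4 = 16 = 3·5 + 1), so t ≡ 4·4 = 16 ≡ 1 (mod 5).
    Then x = 4 + 36·1 = 40, valid modulo lcm(36, 20) = 180: x ≡ 40 (mod 180).
Verify: 40 mod 12 = 4, 40 mod 18 = 4, 40 mod 20 = 0.

x ≡ 40 (mod 180).


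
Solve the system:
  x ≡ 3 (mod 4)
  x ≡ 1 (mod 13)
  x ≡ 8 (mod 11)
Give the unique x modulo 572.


Moduli 4, 13, 11 are pairwise coprime; by CRT there is a unique solution modulo M = 4 · 13 · 11 = 572.
Solve pairwise, accumulating the modulus:
  Start with x ≡ 3 (mod 4).
  Combine with x ≡ 1 (mod 13): since gcd(4, 13) = 1, we get a unique residue mod 52.
    Write x = 3 + 4·t and substitute into x ≡ 1 (mod 13): 4·t ≡ 1 − 3 = -2 (mod 13).
    Reduce coefficients mod 13: 4·t ≡ 11 (mod 13).
    The inverse of 4 mod 13 is 10 (since 4·10 = 40 = 3·13 + 1), so t ≡ 10·11 = 110 ≡ 6 (mod 13).
    Then x = 3 + 4·6 = 27, valid modulo lcm(4, 13) = 52: x ≡ 27 (mod 52).
  Combine with x ≡ 8 (mod 11): since gcd(52, 11) = 1, we get a unique residue mod 572.
    Write x = 27 + 52·t and substitute into x ≡ 8 (mod 11): 52·t ≡ 8 − 27 = -19 (mod 11).
    Reduce coefficients mod 11: 8·t ≡ 3 (mod 11).
    The inverse of 8 mod 11 is 7 (since 8·7 = 56 = 5·11 + 1), so t ≡ 7·3 = 21 ≡ 10 (mod 11).
    Then x = 27 + 52·10 = 547, valid modulo lcm(52, 11) = 572: x ≡ 547 (mod 572).
Verify: 547 mod 4 = 3 ✓, 547 mod 13 = 1 ✓, 547 mod 11 = 8 ✓.

x ≡ 547 (mod 572).


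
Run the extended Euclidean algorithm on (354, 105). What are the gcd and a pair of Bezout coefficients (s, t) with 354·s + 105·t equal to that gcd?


Euclidean algorithm on (354, 105) — divide until remainder is 0:
  354 = 3 · 105 + 39
  105 = 2 · 39 + 27
  39 = 1 · 27 + 12
  27 = 2 · 12 + 3
  12 = 4 · 3 + 0
gcd(354, 105) = 3.
Track Bezout coefficients alongside the remainders: start with r₀ = 354 = a·1 + b·0 (s = 1, t = 0) and r₁ = 105 = a·0 + b·1 (s = 0, t = 1); each new remainder r_{k+1} = r_{k-1} − q_k·r_k inherits s_{k+1} = s_{k-1} − q_k·s_k, t_{k+1} = t_{k-1} − q_k·t_k, so r_k = a·s_k + b·t_k at every step:
  q = 3: r = 39, s = 1 − 3·0 = 1, t = 0 − 3·1 = -3  (check: 354·1 + 105·(-3) = 39)
  q = 2: r = 27, s = 0 − 2·1 = -2, t = 1 − 2·(-3) = 7  (check: 354·(-2) + 105·7 = 27)
  q = 1: r = 12, s = 1 − 1·(-2) = 3, t = -3 − 1·7 = -10  (check: 354·3 + 105·(-10) = 12)
  q = 2: r = 3, s = -2 − 2·3 = -8, t = 7 − 2·(-10) = 27  (check: 354·(-8) + 105·27 = 3)
The row with r = 3 (the gcd) gives the Bezout coefficients s = -8, t = 27.
Result: 354 · (-8) + 105 · (27) = 3.

gcd(354, 105) = 3; s = -8, t = 27 (check: 354·(-8) + 105·27 = 3).


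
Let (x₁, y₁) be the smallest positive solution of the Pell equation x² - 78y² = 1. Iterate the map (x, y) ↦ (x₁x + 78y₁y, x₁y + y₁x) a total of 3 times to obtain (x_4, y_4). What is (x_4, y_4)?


Step 1: Find the fundamental solution (x₁, y₁) of x² - 78y² = 1.
  Expand √78 as a continued fraction. a₀ = ⌊√78⌋ = 8; iterate m_{k+1} = d_k·a_k − m_k, d_{k+1} = (78 − m_{k+1}²)/d_k, a_{k+1} = ⌊(a₀ + m_{k+1})/d_{k+1}⌋ (starting m₀ = 0, d₀ = 1), with convergents p_k = a_k·p_{k-1} + p_{k-2}, q_k = a_k·q_{k-1} + q_{k-2} (p₋₁ = 1, q₋₁ = 0):
  k = 0: a₀ = 8; p₀/q₀ = 8/1; p₀² − 78·q₀² = 64 − 78 = -14.
  k = 1: m = 8, d = 14, a = ⌊(8 + 8)/14⌋ = 1; p/q = (1·8 + 1)/(1·1 + 0) = 9/1; p² − 78·q² = 81 − 78 = 3.
  k = 2: m = 6, d = 3, a = ⌊(8 + 6)/3⌋ = 4; p/q = (4·9 + 8)/(4·1 + 1) = 44/5; p² − 78·q² = 1936 − 1950 = -14.
  k = 3: m = 6, d = 14, a = ⌊(8 + 6)/14⌋ = 1; p/q = (1·44 + 9)/(1·5 + 1) = 53/6; p² − 78·q² = 2809 − 2808 = 1.
  The first convergent with p² − 78·q² = 1 gives the fundamental solution (x₁, y₁) = (53, 6).
Step 2: Apply the recurrence (x_{n+1}, y_{n+1}) = (x₁x_n + 78y₁y_n, x₁y_n + y₁x_n) repeatedly.
  From (x_1, y_1) = (53, 6): x_2 = 53·53 + 78·6·6 = 5617; y_2 = 53·6 + 6·53 = 636.
  From (x_2, y_2) = (5617, 636): x_3 = 53·5617 + 78·6·636 = 595349; y_3 = 53·636 + 6·5617 = 67410.
  From (x_3, y_3) = (595349, 67410): x_4 = 53·595349 + 78·6·67410 = 63101377; y_4 = 53·67410 + 6·595349 = 7144824.
Step 3: Verify x_4² - 78·y_4² = 3981783779296129 - 3981783779296128 = 1 (should be 1). ✓

(x_1, y_1) = (53, 6); (x_4, y_4) = (63101377, 7144824).


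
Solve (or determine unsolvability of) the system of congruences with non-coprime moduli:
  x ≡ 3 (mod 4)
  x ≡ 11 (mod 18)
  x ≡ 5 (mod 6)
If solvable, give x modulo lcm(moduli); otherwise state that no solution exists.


Moduli 4, 18, 6 are not pairwise coprime, so CRT works modulo lcm(m_i) when all pairwise compatibility conditions hold.
Pairwise compatibility: gcd(m_i, m_j) must divide a_i - a_j for every pair.
Merge one congruence at a time:
  Start: x ≡ 3 (mod 4).
  Combine with x ≡ 11 (mod 18): gcd(4, 18) = 2; 11 - 3 = 8, which IS divisible by 2, so compatible.
    Write x = 3 + 4·t and substitute into x ≡ 11 (mod 18): 4·t ≡ 11 − 3 = 8 (mod 18).
    Divide the congruence (and modulus) by g = 2: 2·t ≡ 4 (mod 9).
    The inverse of 2 mod 9 is 5 (since 2·5 = 10 = 1·9 + 1), so t ≡ 5·4 = 20 ≡ 2 (mod 9).
    Then x = 3 + 4·2 = 11, valid modulo lcm(4, 18) = 36: x ≡ 11 (mod 36).
  Combine with x ≡ 5 (mod 6): gcd(36, 6) = 6; 5 - 11 = -6, which IS divisible by 6, so compatible.
    Write x = 11 + 36·t and substitute into x ≡ 5 (mod 6): 36·t ≡ 5 − 11 = -6 (mod 6).
    Divide the congruence (and modulus) by g = 6: 6·t ≡ -1 (mod 1).
    Modulo 1 every t works; take t = 0.
    Then x = 11 + 36·0 = 11, valid modulo lcm(36, 6) = 36: x ≡ 11 (mod 36).
Verify: 11 mod 4 = 3, 11 mod 18 = 11, 11 mod 6 = 5.

x ≡ 11 (mod 36).


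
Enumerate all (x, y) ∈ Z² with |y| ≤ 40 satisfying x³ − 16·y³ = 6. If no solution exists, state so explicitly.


The equation is x³ - 16y³ = 6. For fixed y, x³ = 16·y³ + 6, so a solution requires the RHS to be a perfect cube.
Strategy: iterate y from -40 to 40, compute RHS = 16·y³ + 6, and check whether it is a (positive or negative) perfect cube.
Check small values of y:
  y = 0: RHS = 6 is not a perfect cube.
  y = 1: RHS = 22 is not a perfect cube.
  y = -1: RHS = -10 is not a perfect cube.
  y = 2: RHS = 134 is not a perfect cube.
  y = -2: RHS = -122 is not a perfect cube.
  y = 3: RHS = 438 is not a perfect cube.
  y = -3: RHS = -426 is not a perfect cube.
Continuing the search up to |y| = 40 finds no solutions either.
No (x, y) in the scanned range satisfies the equation.

No integer solutions with |y| ≤ 40.


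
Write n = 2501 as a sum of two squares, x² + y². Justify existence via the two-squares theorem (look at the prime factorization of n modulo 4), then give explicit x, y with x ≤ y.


Step 1: Factor n = 2501 = 41 · 61.
Step 2: Check the mod-4 condition on each prime factor: 41 ≡ 1 (mod 4), exponent 1; 61 ≡ 1 (mod 4), exponent 1.
All primes ≡ 3 (mod 4) appear to even exponent (or don't appear), so by the two-squares theorem n IS expressible as a sum of two squares.
Step 3: Build a representation. Here n = 41 · 61 is a product of primes ≡ 1 (mod 4). Each prime p ≡ 1 (mod 4) is itself a sum of two squares; find a² by testing p − a² for a perfect square:
  41: 41 − 1² = 40, 41 − 2² = 37, 41 − 3² = 32, 41 − 4² = 25 = 5² ⇒ 41 = 4² + 5².
  61: 61 − 1² = 60, 61 − 2² = 57, 61 − 3² = 52, 61 − 4² = 45, 61 − 5² = 36 = 6² ⇒ 61 = 5² + 6².
  Combine using the Brahmagupta–Fibonacci identity (a² + b²)(c² + d²) = (ac − bd)² + (ad + bc)² = (ac + bd)² + (ad − bc)²:
  41 · 61 = 2501: from (4² + 5²)(5² + 6²), take (4·5 − 5·6, 4·6 + 5·5) = (20 − 30, 24 + 25) = (-10, 49); dropping signs (only squares matter) gives (10, 49); check 10² + 49² = 100 + 2401 = 2501 ✓.
Step 4: Order so x ≤ y and verify: 10² + 49² = 100 + 2401 = 2501 = n. ✓

n = 2501 = 10² + 49² (one valid representation with x ≤ y).


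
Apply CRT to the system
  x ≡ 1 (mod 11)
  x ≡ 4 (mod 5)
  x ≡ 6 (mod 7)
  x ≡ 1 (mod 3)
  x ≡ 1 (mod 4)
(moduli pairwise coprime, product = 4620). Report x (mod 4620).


Product of moduli M = 11 · 5 · 7 · 3 · 4 = 4620.
Merge one congruence at a time:
  Start: x ≡ 1 (mod 11).
  Combine with x ≡ 4 (mod 5); new modulus lcm = 55.
    Write x = 1 + 11·t and substitute into x ≡ 4 (mod 5): 11·t ≡ 4 − 1 = 3 (mod 5).
    Reduce coefficients mod 5: 1·t ≡ 3 (mod 5).
    So t ≡ 3 (mod 5).
    Then x = 1 + 11·3 = 34, valid modulo lcm(11, 5) = 55: x ≡ 34 (mod 55).
  Combine with x ≡ 6 (mod 7); new modulus lcm = 385.
    Write x = 34 + 55·t and substitute into x ≡ 6 (mod 7): 55·t ≡ 6 − 34 = -28 (mod 7).
    Reduce coefficients mod 7: 6·t ≡ 0 (mod 7).
    The inverse of 6 mod 7 is 6 (since 6·6 = 36 = 5·7 + 1), so t ≡ 6·0 = 0 ≡ 0 (mod 7).
    Then x = 34 + 55·0 = 34, valid modulo lcm(55, 7) = 385: x ≡ 34 (mod 385).
  Combine with x ≡ 1 (mod 3); new modulus lcm = 1155.
    Write x = 34 + 385·t and substitute into x ≡ 1 (mod 3): 385·t ≡ 1 − 34 = -33 (mod 3).
    Reduce coefficients mod 3: 1·t ≡ 0 (mod 3).
    So t ≡ 0 (mod 3).
    Then x = 34 + 385·0 = 34, valid modulo lcm(385, 3) = 1155: x ≡ 34 (mod 1155).
  Combine with x ≡ 1 (mod 4); new modulus lcm = 4620.
    Write x = 34 + 1155·t and substitute into x ≡ 1 (mod 4): 1155·t ≡ 1 − 34 = -33 (mod 4).
    Reduce coefficients mod 4: 3·t ≡ 3 (mod 4).
    The inverse of 3 mod 4 is 3 (since 3·3 = 9 = 2·4 + 1), so t ≡ 3·3 = 9 ≡ 1 (mod 4).
    Then x = 34 + 1155·1 = 1189, valid modulo lcm(1155, 4) = 4620: x ≡ 1189 (mod 4620).
Verify against each original: 1189 mod 11 = 1, 1189 mod 5 = 4, 1189 mod 7 = 6, 1189 mod 3 = 1, 1189 mod 4 = 1.

x ≡ 1189 (mod 4620).


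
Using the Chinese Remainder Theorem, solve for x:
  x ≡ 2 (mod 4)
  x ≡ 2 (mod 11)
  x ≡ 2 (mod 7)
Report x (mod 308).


Moduli 4, 11, 7 are pairwise coprime; by CRT there is a unique solution modulo M = 4 · 11 · 7 = 308.
Solve pairwise, accumulating the modulus:
  Start with x ≡ 2 (mod 4).
  Combine with x ≡ 2 (mod 11): since gcd(4, 11) = 1, we get a unique residue mod 44.
    Write x = 2 + 4·t and substitute into x ≡ 2 (mod 11): 4·t ≡ 2 − 2 = 0 (mod 11).
    The inverse of 4 mod 11 is 3 (since 4·3 = 12 = 1·11 + 1), so t ≡ 3·0 = 0 ≡ 0 (mod 11).
    Then x = 2 + 4·0 = 2, valid modulo lcm(4, 11) = 44: x ≡ 2 (mod 44).
  Combine with x ≡ 2 (mod 7): since gcd(44, 7) = 1, we get a unique residue mod 308.
    Write x = 2 + 44·t and substitute into x ≡ 2 (mod 7): 44·t ≡ 2 − 2 = 0 (mod 7).
    Reduce coefficients mod 7: 2·t ≡ 0 (mod 7).
    The inverse of 2 mod 7 is 4 (since 2·4 = 8 = 1·7 + 1), so t ≡ 4·0 = 0 ≡ 0 (mod 7).
    Then x = 2 + 44·0 = 2, valid modulo lcm(44, 7) = 308: x ≡ 2 (mod 308).
Verify: 2 mod 4 = 2 ✓, 2 mod 11 = 2 ✓, 2 mod 7 = 2 ✓.

x ≡ 2 (mod 308).


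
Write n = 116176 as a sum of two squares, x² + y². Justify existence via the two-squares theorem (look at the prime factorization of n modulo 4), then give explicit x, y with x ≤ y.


Step 1: Factor n = 116176 = 2^4 · 53 · 137.
Step 2: Check the mod-4 condition on each prime factor: 2 = 2 (special); 53 ≡ 1 (mod 4), exponent 1; 137 ≡ 1 (mod 4), exponent 1.
All primes ≡ 3 (mod 4) appear to even exponent (or don't appear), so by the two-squares theorem n IS expressible as a sum of two squares.
Step 3: Build a representation. Group n = k² · m with k = 4 and m = 53 · 137 = 7261 (a product of primes ≡ 1 (mod 4)); a representation of m scales to one of n via (k·x)² + (k·y)² = k²(x² + y²). Each prime p ≡ 1 (mod 4) is itself a sum of two squares; find a² by testing p − a² for a perfect square:
  53: 53 − 1² = 52, 53 − 2² = 49 = 7² ⇒ 53 = 2² + 7².
  137: 137 − 1² = 136, 137 − 2² = 133, 137 − 3² = 128, 137 − 4² = 121 = 11² ⇒ 137 = 4² + 11².
  Combine using the Brahmagupta–Fibonacci identity (a² + b²)(c² + d²) = (ac − bd)² + (ad + bc)² = (ac + bd)² + (ad − bc)²:
  53 · 137 = 7261: from (2² + 7²)(4² + 11²), take (2·4 − 7·11, 2·11 + 7·4) = (8 − 77, 22 + 28) = (-69, 50); dropping signs (only squares matter) gives (69, 50); check 69² + 50² = 4761 + 2500 = 7261 ✓.
  Scale by k = 4: (4·69, 4·50) = (276, 200).
Step 4: Order so x ≤ y and verify: 200² + 276² = 40000 + 76176 = 116176 = n. ✓

n = 116176 = 200² + 276² (one valid representation with x ≤ y).


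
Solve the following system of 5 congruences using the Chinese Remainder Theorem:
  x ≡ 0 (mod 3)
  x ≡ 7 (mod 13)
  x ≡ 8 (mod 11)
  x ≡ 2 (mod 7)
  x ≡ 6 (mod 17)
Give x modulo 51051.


Product of moduli M = 3 · 13 · 11 · 7 · 17 = 51051.
Merge one congruence at a time:
  Start: x ≡ 0 (mod 3).
  Combine with x ≡ 7 (mod 13); new modulus lcm = 39.
    Write x = 0 + 3·t and substitute into x ≡ 7 (mod 13): 3·t ≡ 7 − 0 = 7 (mod 13).
    The inverse of 3 mod 13 is 9 (since 3·9 = 27 = 2·13 + 1), so t ≡ 9·7 = 63 ≡ 11 (mod 13).
    Then x = 0 + 3·11 = 33, valid modulo lcm(3, 13) = 39: x ≡ 33 (mod 39).
  Combine with x ≡ 8 (mod 11); new modulus lcm = 429.
    Write x = 33 + 39·t and substitute into x ≡ 8 (mod 11): 39·t ≡ 8 − 33 = -25 (mod 11).
    Reduce coefficients mod 11: 6·t ≡ 8 (mod 11).
    The inverse of 6 mod 11 is 2 (since 6·2 = 12 = 1·11 + 1), so t ≡ 2·8 = 16 ≡ 5 (mod 11).
    Then x = 33 + 39·5 = 228, valid modulo lcm(39, 11) = 429: x ≡ 228 (mod 429).
  Combine with x ≡ 2 (mod 7); new modulus lcm = 3003.
    Write x = 228 + 429·t and substitute into x ≡ 2 (mod 7): 429·t ≡ 2 − 228 = -226 (mod 7).
    Reduce coefficients mod 7: 2·t ≡ 5 (mod 7).
    The inverse of 2 mod 7 is 4 (since 2·4 = 8 = 1·7 + 1), so t ≡ 4·5 = 20 ≡ 6 (mod 7).
    Then x = 228 + 429·6 = 2802, valid modulo lcm(429, 7) = 3003: x ≡ 2802 (mod 3003).
  Combine with x ≡ 6 (mod 17); new modulus lcm = 51051.
    Write x = 2802 + 3003·t and substitute into x ≡ 6 (mod 17): 3003·t ≡ 6 − 2802 = -2796 (mod 17).
    Reduce coefficients mod 17: 11·t ≡ 9 (mod 17).
    The inverse of 11 mod 17 is 14 (since 11·14 = 154 = 9·17 + 1), so t ≡ 14·9 = 126 ≡ 7 (mod 17).
    Then x = 2802 + 3003·7 = 23823, valid modulo lcm(3003, 17) = 51051: x ≡ 23823 (mod 51051).
Verify against each original: 23823 mod 3 = 0, 23823 mod 13 = 7, 23823 mod 11 = 8, 23823 mod 7 = 2, 23823 mod 17 = 6.

x ≡ 23823 (mod 51051).


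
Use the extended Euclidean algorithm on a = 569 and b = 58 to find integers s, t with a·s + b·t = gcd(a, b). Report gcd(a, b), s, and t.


Euclidean algorithm on (569, 58) — divide until remainder is 0:
  569 = 9 · 58 + 47
  58 = 1 · 47 + 11
  47 = 4 · 11 + 3
  11 = 3 · 3 + 2
  3 = 1 · 2 + 1
  2 = 2 · 1 + 0
gcd(569, 58) = 1.
Track Bezout coefficients alongside the remainders: start with r₀ = 569 = a·1 + b·0 (s = 1, t = 0) and r₁ = 58 = a·0 + b·1 (s = 0, t = 1); each new remainder r_{k+1} = r_{k-1} − q_k·r_k inherits s_{k+1} = s_{k-1} − q_k·s_k, t_{k+1} = t_{k-1} − q_k·t_k, so r_k = a·s_k + b·t_k at every step:
  q = 9: r = 47, s = 1 − 9·0 = 1, t = 0 − 9·1 = -9  (check: 569·1 + 58·(-9) = 47)
  q = 1: r = 11, s = 0 − 1·1 = -1, t = 1 − 1·(-9) = 10  (check: 569·(-1) + 58·10 = 11)
  q = 4: r = 3, s = 1 − 4·(-1) = 5, t = -9 − 4·10 = -49  (check: 569·5 + 58·(-49) = 3)
  q = 3: r = 2, s = -1 − 3·5 = -16, t = 10 − 3·(-49) = 157  (check: 569·(-16) + 58·157 = 2)
  q = 1: r = 1, s = 5 − 1·(-16) = 21, t = -49 − 1·157 = -206  (check: 569·21 + 58·(-206) = 1)
The row with r = 1 (the gcd) gives the Bezout coefficients s = 21, t = -206.
Result: 569 · (21) + 58 · (-206) = 1.

gcd(569, 58) = 1; s = 21, t = -206 (check: 569·21 + 58·(-206) = 1).


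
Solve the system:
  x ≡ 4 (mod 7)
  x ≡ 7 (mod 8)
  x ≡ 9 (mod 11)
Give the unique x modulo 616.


Moduli 7, 8, 11 are pairwise coprime; by CRT there is a unique solution modulo M = 7 · 8 · 11 = 616.
Solve pairwise, accumulating the modulus:
  Start with x ≡ 4 (mod 7).
  Combine with x ≡ 7 (mod 8): since gcd(7, 8) = 1, we get a unique residue mod 56.
    Write x = 4 + 7·t and substitute into x ≡ 7 (mod 8): 7·t ≡ 7 − 4 = 3 (mod 8).
    The inverse of 7 mod 8 is 7 (since 7·7 = 49 = 6·8 + 1), so t ≡ 7·3 = 21 ≡ 5 (mod 8).
    Then x = 4 + 7·5 = 39, valid modulo lcm(7, 8) = 56: x ≡ 39 (mod 56).
  Combine with x ≡ 9 (mod 11): since gcd(56, 11) = 1, we get a unique residue mod 616.
    Write x = 39 + 56·t and substitute into x ≡ 9 (mod 11): 56·t ≡ 9 − 39 = -30 (mod 11).
    Reduce coefficients mod 11: 1·t ≡ 3 (mod 11).
    So t ≡ 3 (mod 11).
    Then x = 39 + 56·3 = 207, valid modulo lcm(56, 11) = 616: x ≡ 207 (mod 616).
Verify: 207 mod 7 = 4 ✓, 207 mod 8 = 7 ✓, 207 mod 11 = 9 ✓.

x ≡ 207 (mod 616).


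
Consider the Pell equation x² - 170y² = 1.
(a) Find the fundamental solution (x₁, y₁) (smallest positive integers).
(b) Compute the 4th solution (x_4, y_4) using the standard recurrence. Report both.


Step 1: Find the fundamental solution (x₁, y₁) of x² - 170y² = 1.
  Expand √170 as a continued fraction. a₀ = ⌊√170⌋ = 13; iterate m_{k+1} = d_k·a_k − m_k, d_{k+1} = (170 − m_{k+1}²)/d_k, a_{k+1} = ⌊(a₀ + m_{k+1})/d_{k+1}⌋ (starting m₀ = 0, d₀ = 1), with convergents p_k = a_k·p_{k-1} + p_{k-2}, q_k = a_k·q_{k-1} + q_{k-2} (p₋₁ = 1, q₋₁ = 0):
  k = 0: a₀ = 13; p₀/q₀ = 13/1; p₀² − 170·q₀² = 169 − 170 = -1.
  k = 1: m = 13, d = 1, a = ⌊(13 + 13)/1⌋ = 26; p/q = (26·13 + 1)/(26·1 + 0) = 339/26; p² − 170·q² = 114921 − 114920 = 1.
  The first convergent with p² − 170·q² = 1 gives the fundamental solution (x₁, y₁) = (339, 26).
Step 2: Apply the recurrence (x_{n+1}, y_{n+1}) = (x₁x_n + 170y₁y_n, x₁y_n + y₁x_n) repeatedly.
  From (x_1, y_1) = (339, 26): x_2 = 339·339 + 170·26·26 = 229841; y_2 = 339·26 + 26·339 = 17628.
  From (x_2, y_2) = (229841, 17628): x_3 = 339·229841 + 170·26·17628 = 155831859; y_3 = 339·17628 + 26·229841 = 11951758.
  From (x_3, y_3) = (155831859, 11951758): x_4 = 339·155831859 + 170·26·11951758 = 105653770561; y_4 = 339·11951758 + 26·155831859 = 8103274296.
Step 3: Verify x_4² - 170·y_4² = 11162719233756430254721 - 11162719233756430254720 = 1 (should be 1). ✓

(x_1, y_1) = (339, 26); (x_4, y_4) = (105653770561, 8103274296).


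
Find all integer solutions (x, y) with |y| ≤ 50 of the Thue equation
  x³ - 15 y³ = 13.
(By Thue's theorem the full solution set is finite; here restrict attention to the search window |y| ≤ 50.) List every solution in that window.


The equation is x³ - 15y³ = 13. For fixed y, x³ = 15·y³ + 13, so a solution requires the RHS to be a perfect cube.
Strategy: iterate y from -50 to 50, compute RHS = 15·y³ + 13, and check whether it is a (positive or negative) perfect cube.
Check small values of y:
  y = 0: RHS = 13 is not a perfect cube.
  y = 1: RHS = 28 is not a perfect cube.
  y = -1: RHS = -2 is not a perfect cube.
  y = 2: RHS = 133 is not a perfect cube.
  y = -2: RHS = -107 is not a perfect cube.
  y = 3: RHS = 418 is not a perfect cube.
  y = -3: RHS = -392 is not a perfect cube.
Continuing the search up to |y| = 50 finds no solutions either.
No (x, y) in the scanned range satisfies the equation.

No integer solutions with |y| ≤ 50.


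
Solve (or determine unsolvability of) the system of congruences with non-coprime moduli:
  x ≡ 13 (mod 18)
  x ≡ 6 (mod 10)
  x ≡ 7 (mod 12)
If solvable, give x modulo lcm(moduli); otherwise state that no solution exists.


Moduli 18, 10, 12 are not pairwise coprime, so CRT works modulo lcm(m_i) when all pairwise compatibility conditions hold.
Pairwise compatibility: gcd(m_i, m_j) must divide a_i - a_j for every pair.
Merge one congruence at a time:
  Start: x ≡ 13 (mod 18).
  Combine with x ≡ 6 (mod 10): gcd(18, 10) = 2, and 6 - 13 = -7 is NOT divisible by 2.
    ⇒ system is inconsistent (no integer solution).

No solution (the system is inconsistent).


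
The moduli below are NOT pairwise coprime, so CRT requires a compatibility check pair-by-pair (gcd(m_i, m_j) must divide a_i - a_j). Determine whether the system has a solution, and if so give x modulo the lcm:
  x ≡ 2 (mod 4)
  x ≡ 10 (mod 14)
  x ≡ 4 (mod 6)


Moduli 4, 14, 6 are not pairwise coprime, so CRT works modulo lcm(m_i) when all pairwise compatibility conditions hold.
Pairwise compatibility: gcd(m_i, m_j) must divide a_i - a_j for every pair.
Merge one congruence at a time:
  Start: x ≡ 2 (mod 4).
  Combine with x ≡ 10 (mod 14): gcd(4, 14) = 2; 10 - 2 = 8, which IS divisible by 2, so compatible.
    Write x = 2 + 4·t and substitute into x ≡ 10 (mod 14): 4·t ≡ 10 − 2 = 8 (mod 14).
    Divide the congruence (and modulus) by g = 2: 2·t ≡ 4 (mod 7).
    The inverse of 2 mod 7 is 4 (since 2·4 = 8 = 1·7 + 1), so t ≡ 4·4 = 16 ≡ 2 (mod 7).
    Then x = 2 + 4·2 = 10, valid modulo lcm(4, 14) = 28: x ≡ 10 (mod 28).
  Combine with x ≡ 4 (mod 6): gcd(28, 6) = 2; 4 - 10 = -6, which IS divisible by 2, so compatible.
    Write x = 10 + 28·t and substitute into x ≡ 4 (mod 6): 28·t ≡ 4 − 10 = -6 (mod 6).
    Divide the congruence (and modulus) by g = 2: 14·t ≡ -3 (mod 3).
    Reduce coefficients mod 3: 2·t ≡ 0 (mod 3).
    The inverse of 2 mod 3 is 2 (since 2·2 = 4 = 1·3 + 1), so t ≡ 2·0 = 0 ≡ 0 (mod 3).
    Then x = 10 + 28·0 = 10, valid modulo lcm(28, 6) = 84: x ≡ 10 (mod 84).
Verify: 10 mod 4 = 2, 10 mod 14 = 10, 10 mod 6 = 4.

x ≡ 10 (mod 84).


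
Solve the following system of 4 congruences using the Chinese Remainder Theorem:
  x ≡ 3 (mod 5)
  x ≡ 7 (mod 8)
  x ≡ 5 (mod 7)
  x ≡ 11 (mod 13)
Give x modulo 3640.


Product of moduli M = 5 · 8 · 7 · 13 = 3640.
Merge one congruence at a time:
  Start: x ≡ 3 (mod 5).
  Combine with x ≡ 7 (mod 8); new modulus lcm = 40.
    Write x = 3 + 5·t and substitute into x ≡ 7 (mod 8): 5·t ≡ 7 − 3 = 4 (mod 8).
    The inverse of 5 mod 8 is 5 (since 5·5 = 25 = 3·8 + 1), so t ≡ 5·4 = 20 ≡ 4 (mod 8).
    Then x = 3 + 5·4 = 23, valid modulo lcm(5, 8) = 40: x ≡ 23 (mod 40).
  Combine with x ≡ 5 (mod 7); new modulus lcm = 280.
    Write x = 23 + 40·t and substitute into x ≡ 5 (mod 7): 40·t ≡ 5 − 23 = -18 (mod 7).
    Reduce coefficients mod 7: 5·t ≡ 3 (mod 7).
    The inverse of 5 mod 7 is 3 (since 5·3 = 15 = 2·7 + 1), so t ≡ 3·3 = 9 ≡ 2 (mod 7).
    Then x = 23 + 40·2 = 103, valid modulo lcm(40, 7) = 280: x ≡ 103 (mod 280).
  Combine with x ≡ 11 (mod 13); new modulus lcm = 3640.
    Write x = 103 + 280·t and substitute into x ≡ 11 (mod 13): 280·t ≡ 11 − 103 = -92 (mod 13).
    Reduce coefficients mod 13: 7·t ≡ 12 (mod 13).
    The inverse of 7 mod 13 is 2 (since 7·2 = 14 = 1·13 + 1), so t ≡ 2·12 = 24 ≡ 11 (mod 13).
    Then x = 103 + 280·11 = 3183, valid modulo lcm(280, 13) = 3640: x ≡ 3183 (mod 3640).
Verify against each original: 3183 mod 5 = 3, 3183 mod 8 = 7, 3183 mod 7 = 5, 3183 mod 13 = 11.

x ≡ 3183 (mod 3640).


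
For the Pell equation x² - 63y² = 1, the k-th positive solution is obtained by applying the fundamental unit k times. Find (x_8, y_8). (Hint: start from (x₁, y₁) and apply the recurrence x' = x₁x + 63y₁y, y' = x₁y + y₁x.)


Step 1: Find the fundamental solution (x₁, y₁) of x² - 63y² = 1.
  Expand √63 as a continued fraction. a₀ = ⌊√63⌋ = 7; iterate m_{k+1} = d_k·a_k − m_k, d_{k+1} = (63 − m_{k+1}²)/d_k, a_{k+1} = ⌊(a₀ + m_{k+1})/d_{k+1}⌋ (starting m₀ = 0, d₀ = 1), with convergents p_k = a_k·p_{k-1} + p_{k-2}, q_k = a_k·q_{k-1} + q_{k-2} (p₋₁ = 1, q₋₁ = 0):
  k = 0: a₀ = 7; p₀/q₀ = 7/1; p₀² − 63·q₀² = 49 − 63 = -14.
  k = 1: m = 7, d = 14, a = ⌊(7 + 7)/14⌋ = 1; p/q = (1·7 + 1)/(1·1 + 0) = 8/1; p² − 63·q² = 64 − 63 = 1.
  The first convergent with p² − 63·q² = 1 gives the fundamental solution (x₁, y₁) = (8, 1).
Step 2: Apply the recurrence (x_{n+1}, y_{n+1}) = (x₁x_n + 63y₁y_n, x₁y_n + y₁x_n) repeatedly.
  From (x_1, y_1) = (8, 1): x_2 = 8·8 + 63·1·1 = 127; y_2 = 8·1 + 1·8 = 16.
  From (x_2, y_2) = (127, 16): x_3 = 8·127 + 63·1·16 = 2024; y_3 = 8·16 + 1·127 = 255.
  From (x_3, y_3) = (2024, 255): x_4 = 8·2024 + 63·1·255 = 32257; y_4 = 8·255 + 1·2024 = 4064.
  From (x_4, y_4) = (32257, 4064): x_5 = 8·32257 + 63·1·4064 = 514088; y_5 = 8·4064 + 1·32257 = 64769.
  From (x_5, y_5) = (514088, 64769): x_6 = 8·514088 + 63·1·64769 = 8193151; y_6 = 8·64769 + 1·514088 = 1032240.
  From (x_6, y_6) = (8193151, 1032240): x_7 = 8·8193151 + 63·1·1032240 = 130576328; y_7 = 8·1032240 + 1·8193151 = 16451071.
  From (x_7, y_7) = (130576328, 16451071): x_8 = 8·130576328 + 63·1·16451071 = 2081028097; y_8 = 8·16451071 + 1·130576328 = 262184896.
Step 3: Verify x_8² - 63·y_8² = 4330677940503441409 - 4330677940503441408 = 1 (should be 1). ✓

(x_1, y_1) = (8, 1); (x_8, y_8) = (2081028097, 262184896).


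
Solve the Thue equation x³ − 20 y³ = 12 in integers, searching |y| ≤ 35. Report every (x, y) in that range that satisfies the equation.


The equation is x³ - 20y³ = 12. For fixed y, x³ = 20·y³ + 12, so a solution requires the RHS to be a perfect cube.
Strategy: iterate y from -35 to 35, compute RHS = 20·y³ + 12, and check whether it is a (positive or negative) perfect cube.
Check small values of y:
  y = 0: RHS = 12 is not a perfect cube.
  y = 1: RHS = 32 is not a perfect cube.
  y = -1: RHS = -8 = (-2)³ ⇒ x = -2 works.
  y = 2: RHS = 172 is not a perfect cube.
  y = -2: RHS = -148 is not a perfect cube.
  y = 3: RHS = 552 is not a perfect cube.
  y = -3: RHS = -528 is not a perfect cube.
Continuing the search up to |y| = 35 finds no further solutions beyond those listed.
Collected solutions: (-2, -1).

Solutions (with |y| ≤ 35): (-2, -1).


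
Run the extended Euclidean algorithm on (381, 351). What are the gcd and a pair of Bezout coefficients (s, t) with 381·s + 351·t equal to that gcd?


Euclidean algorithm on (381, 351) — divide until remainder is 0:
  381 = 1 · 351 + 30
  351 = 11 · 30 + 21
  30 = 1 · 21 + 9
  21 = 2 · 9 + 3
  9 = 3 · 3 + 0
gcd(381, 351) = 3.
Track Bezout coefficients alongside the remainders: start with r₀ = 381 = a·1 + b·0 (s = 1, t = 0) and r₁ = 351 = a·0 + b·1 (s = 0, t = 1); each new remainder r_{k+1} = r_{k-1} − q_k·r_k inherits s_{k+1} = s_{k-1} − q_k·s_k, t_{k+1} = t_{k-1} − q_k·t_k, so r_k = a·s_k + b·t_k at every step:
  q = 1: r = 30, s = 1 − 1·0 = 1, t = 0 − 1·1 = -1  (check: 381·1 + 351·(-1) = 30)
  q = 11: r = 21, s = 0 − 11·1 = -11, t = 1 − 11·(-1) = 12  (check: 381·(-11) + 351·12 = 21)
  q = 1: r = 9, s = 1 − 1·(-11) = 12, t = -1 − 1·12 = -13  (check: 381·12 + 351·(-13) = 9)
  q = 2: r = 3, s = -11 − 2·12 = -35, t = 12 − 2·(-13) = 38  (check: 381·(-35) + 351·38 = 3)
The row with r = 3 (the gcd) gives the Bezout coefficients s = -35, t = 38.
Result: 381 · (-35) + 351 · (38) = 3.

gcd(381, 351) = 3; s = -35, t = 38 (check: 381·(-35) + 351·38 = 3).
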